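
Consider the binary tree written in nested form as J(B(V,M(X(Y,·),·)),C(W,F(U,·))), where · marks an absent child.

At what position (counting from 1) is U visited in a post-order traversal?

Post-order visits the left subtree, then the right subtree, then the node.
At J: go left to B.
  At B: go left to V.
    V is a leaf — visit V.
  At B: go right to M.
    At M: go left to X.
      At X: go left to Y.
        Y is a leaf — visit Y.
      At X: no right child.
      Visit X.
    At M: no right child.
    Visit M.
  Visit B.
At J: go right to C.
  At C: go left to W.
    W is a leaf — visit W.
  At C: go right to F.
    At F: go left to U.
      U is a leaf — visit U.
    At F: no right child.
    Visit F.
  Visit C.
Visit J.
Full post-order sequence: V, Y, X, M, B, W, U, F, C, J.

7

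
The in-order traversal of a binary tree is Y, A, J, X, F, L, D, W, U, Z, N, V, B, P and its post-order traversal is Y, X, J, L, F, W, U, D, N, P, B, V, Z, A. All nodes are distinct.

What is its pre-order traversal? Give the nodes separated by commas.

A, Y, Z, D, F, J, X, L, U, W, V, N, B, P

The last element of post-order is the root; it splits in-order into left and right subtrees.
Root A: left subtree has 1 node {Y}, right has 12 {J, X, F, L, D, W, U, Z, N, V, B, P}.
  Root Z: left subtree has 7 nodes {J, X, F, L, D, W, U}, right has 4 {N, V, B, P}.
    Root D: left subtree has 4 nodes {J, X, F, L}, right has 2 {W, U}.
      Root F: left subtree has 2 nodes {J, X}, right has 1 {L}.
        Root J: left subtree has 0 nodes { }, right has 1 {X}.
      Root U: left subtree has 1 node {W}, right has 0 { }.
    Root V: left subtree has 1 node {N}, right has 2 {B, P}.
      Root B: left subtree has 0 nodes { }, right has 1 {P}.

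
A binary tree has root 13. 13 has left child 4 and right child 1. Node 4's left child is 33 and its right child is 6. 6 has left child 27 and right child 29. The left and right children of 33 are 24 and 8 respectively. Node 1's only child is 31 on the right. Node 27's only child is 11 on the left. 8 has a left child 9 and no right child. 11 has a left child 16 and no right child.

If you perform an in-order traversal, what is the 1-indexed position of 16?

In-order visits the left subtree, then the node, then the right subtree.
At 13: go left to 4.
  At 4: go left to 33.
    At 33: go left to 24.
      24 is a leaf — visit 24.
    Visit 33.
    At 33: go right to 8.
      At 8: go left to 9.
        9 is a leaf — visit 9.
      Visit 8.
      At 8: no right child.
  Visit 4.
  At 4: go right to 6.
    At 6: go left to 27.
      At 27: go left to 11.
        At 11: go left to 16.
          16 is a leaf — visit 16.
        Visit 11.
        At 11: no right child.
      Visit 27.
      At 27: no right child.
    Visit 6.
    At 6: go right to 29.
      29 is a leaf — visit 29.
Visit 13.
At 13: go right to 1.
  At 1: no left child.
  Visit 1.
  At 1: go right to 31.
    31 is a leaf — visit 31.
Full in-order sequence: 24, 33, 9, 8, 4, 16, 11, 27, 6, 29, 13, 1, 31.

6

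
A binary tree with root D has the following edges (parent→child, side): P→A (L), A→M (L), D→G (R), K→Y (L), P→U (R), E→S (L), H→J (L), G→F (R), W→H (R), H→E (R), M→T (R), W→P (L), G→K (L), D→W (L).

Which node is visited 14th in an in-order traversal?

In-order visits the left subtree, then the node, then the right subtree.
At D: go left to W.
  At W: go left to P.
    At P: go left to A.
      At A: go left to M.
        At M: no left child.
        Visit M.
        At M: go right to T.
          T is a leaf — visit T.
      Visit A.
      At A: no right child.
    Visit P.
    At P: go right to U.
      U is a leaf — visit U.
  Visit W.
  At W: go right to H.
    At H: go left to J.
      J is a leaf — visit J.
    Visit H.
    At H: go right to E.
      At E: go left to S.
        S is a leaf — visit S.
      Visit E.
      At E: no right child.
Visit D.
At D: go right to G.
  At G: go left to K.
    At K: go left to Y.
      Y is a leaf — visit Y.
    Visit K.
    At K: no right child.
  Visit G.
  At G: go right to F.
    F is a leaf — visit F.
Full in-order sequence: M, T, A, P, U, W, J, H, S, E, D, Y, K, G, F.

G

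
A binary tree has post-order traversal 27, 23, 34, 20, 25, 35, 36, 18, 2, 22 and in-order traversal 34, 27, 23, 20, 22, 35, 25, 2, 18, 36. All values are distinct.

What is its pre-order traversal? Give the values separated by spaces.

22 20 34 23 27 2 35 25 18 36

The last element of post-order is the root; it splits in-order into left and right subtrees.
Root 22: left subtree has 4 nodes {34, 27, 23, 20}, right has 5 {35, 25, 2, 18, 36}.
  Root 20: left subtree has 3 nodes {34, 27, 23}, right has 0 { }.
    Root 34: left subtree has 0 nodes { }, right has 2 {27, 23}.
      Root 23: left subtree has 1 node {27}, right has 0 { }.
  Root 2: left subtree has 2 nodes {35, 25}, right has 2 {18, 36}.
    Root 35: left subtree has 0 nodes { }, right has 1 {25}.
    Root 18: left subtree has 0 nodes { }, right has 1 {36}.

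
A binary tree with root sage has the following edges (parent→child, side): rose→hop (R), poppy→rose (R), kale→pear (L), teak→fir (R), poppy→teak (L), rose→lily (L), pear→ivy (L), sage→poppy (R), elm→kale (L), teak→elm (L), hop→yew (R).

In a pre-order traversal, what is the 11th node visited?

hop

Pre-order visits the node, then its left subtree, then its right subtree.
Visit sage.
At sage: no left child.
At sage: go right to poppy.
  Visit poppy.
  At poppy: go left to teak.
    Visit teak.
    At teak: go left to elm.
      Visit elm.
      At elm: go left to kale.
        Visit kale.
        At kale: go left to pear.
          Visit pear.
          At pear: go left to ivy.
            ivy is a leaf — visit ivy.
          At pear: no right child.
        At kale: no right child.
      At elm: no right child.
    At teak: go right to fir.
      fir is a leaf — visit fir.
  At poppy: go right to rose.
    Visit rose.
    At rose: go left to lily.
      lily is a leaf — visit lily.
    At rose: go right to hop.
      Visit hop.
      At hop: no left child.
      At hop: go right to yew.
        yew is a leaf — visit yew.
Full pre-order sequence: sage, poppy, teak, elm, kale, pear, ivy, fir, rose, lily, hop, yew.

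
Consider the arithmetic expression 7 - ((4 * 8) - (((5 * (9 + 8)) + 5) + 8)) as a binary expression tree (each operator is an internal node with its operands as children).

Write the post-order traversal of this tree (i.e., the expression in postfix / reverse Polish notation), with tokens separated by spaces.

Post-order on an expression tree gives postfix notation: for each operator, emit left operand, right operand, then the operator.

7 4 8 * 5 9 8 + * 5 + 8 + - -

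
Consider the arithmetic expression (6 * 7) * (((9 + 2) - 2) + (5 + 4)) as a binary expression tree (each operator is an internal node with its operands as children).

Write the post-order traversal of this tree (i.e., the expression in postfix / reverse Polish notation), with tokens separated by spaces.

Post-order on an expression tree gives postfix notation: for each operator, emit left operand, right operand, then the operator.

6 7 * 9 2 + 2 - 5 4 + + *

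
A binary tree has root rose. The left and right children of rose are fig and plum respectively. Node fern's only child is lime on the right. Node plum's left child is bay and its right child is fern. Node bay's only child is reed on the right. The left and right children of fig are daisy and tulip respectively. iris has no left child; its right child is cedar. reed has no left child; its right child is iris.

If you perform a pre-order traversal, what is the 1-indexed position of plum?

Pre-order visits the node, then its left subtree, then its right subtree.
Visit rose.
At rose: go left to fig.
  Visit fig.
  At fig: go left to daisy.
    daisy is a leaf — visit daisy.
  At fig: go right to tulip.
    tulip is a leaf — visit tulip.
At rose: go right to plum.
  Visit plum.
  At plum: go left to bay.
    Visit bay.
    At bay: no left child.
    At bay: go right to reed.
      Visit reed.
      At reed: no left child.
      At reed: go right to iris.
        Visit iris.
        At iris: no left child.
        At iris: go right to cedar.
          cedar is a leaf — visit cedar.
  At plum: go right to fern.
    Visit fern.
    At fern: no left child.
    At fern: go right to lime.
      lime is a leaf — visit lime.
Full pre-order sequence: rose, fig, daisy, tulip, plum, bay, reed, iris, cedar, fern, lime.

5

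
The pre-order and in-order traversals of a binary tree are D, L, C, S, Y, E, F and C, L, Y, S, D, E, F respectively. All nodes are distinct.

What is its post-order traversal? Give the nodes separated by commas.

C, Y, S, L, F, E, D

The first element of pre-order is the root; it splits in-order into left and right subtrees.
Root D: left subtree has 4 nodes {C, L, Y, S}, right has 2 {E, F}.
  Root L: left subtree has 1 node {C}, right has 2 {Y, S}.
    Root S: left subtree has 1 node {Y}, right has 0 { }.
  Root E: left subtree has 0 nodes { }, right has 1 {F}.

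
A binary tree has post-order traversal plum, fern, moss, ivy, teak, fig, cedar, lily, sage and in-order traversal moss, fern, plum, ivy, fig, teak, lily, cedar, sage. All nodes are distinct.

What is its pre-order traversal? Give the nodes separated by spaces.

The last element of post-order is the root; it splits in-order into left and right subtrees.
Root sage: left subtree has 8 nodes {moss, fern, plum, ivy, fig, teak, lily, cedar}, right has 0 { }.
  Root lily: left subtree has 6 nodes {moss, fern, plum, ivy, fig, teak}, right has 1 {cedar}.
    Root fig: left subtree has 4 nodes {moss, fern, plum, ivy}, right has 1 {teak}.
      Root ivy: left subtree has 3 nodes {moss, fern, plum}, right has 0 { }.
        Root moss: left subtree has 0 nodes { }, right has 2 {fern, plum}.
          Root fern: left subtree has 0 nodes { }, right has 1 {plum}.

sage lily fig ivy moss fern plum teak cedar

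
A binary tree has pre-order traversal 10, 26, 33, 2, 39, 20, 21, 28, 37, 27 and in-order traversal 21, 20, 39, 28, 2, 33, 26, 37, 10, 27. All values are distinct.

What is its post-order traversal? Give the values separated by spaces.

21 20 28 39 2 33 37 26 27 10

The first element of pre-order is the root; it splits in-order into left and right subtrees.
Root 10: left subtree has 8 nodes {21, 20, 39, 28, 2, 33, 26, 37}, right has 1 {27}.
  Root 26: left subtree has 6 nodes {21, 20, 39, 28, 2, 33}, right has 1 {37}.
    Root 33: left subtree has 5 nodes {21, 20, 39, 28, 2}, right has 0 { }.
      Root 2: left subtree has 4 nodes {21, 20, 39, 28}, right has 0 { }.
        Root 39: left subtree has 2 nodes {21, 20}, right has 1 {28}.
          Root 20: left subtree has 1 node {21}, right has 0 { }.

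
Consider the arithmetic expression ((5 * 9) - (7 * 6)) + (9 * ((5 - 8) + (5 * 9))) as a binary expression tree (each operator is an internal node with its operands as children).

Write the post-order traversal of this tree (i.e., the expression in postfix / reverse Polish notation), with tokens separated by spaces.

Post-order on an expression tree gives postfix notation: for each operator, emit left operand, right operand, then the operator.

5 9 * 7 6 * - 9 5 8 - 5 9 * + * +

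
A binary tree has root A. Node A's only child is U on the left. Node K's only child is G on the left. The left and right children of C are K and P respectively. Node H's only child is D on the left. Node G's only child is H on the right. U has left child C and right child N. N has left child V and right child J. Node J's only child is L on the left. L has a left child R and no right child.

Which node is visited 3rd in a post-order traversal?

G

Post-order visits the left subtree, then the right subtree, then the node.
At A: go left to U.
  At U: go left to C.
    At C: go left to K.
      At K: go left to G.
        At G: no left child.
        At G: go right to H.
          At H: go left to D.
            D is a leaf — visit D.
          At H: no right child.
          Visit H.
        Visit G.
      At K: no right child.
      Visit K.
    At C: go right to P.
      P is a leaf — visit P.
    Visit C.
  At U: go right to N.
    At N: go left to V.
      V is a leaf — visit V.
    At N: go right to J.
      At J: go left to L.
        At L: go left to R.
          R is a leaf — visit R.
        At L: no right child.
        Visit L.
      At J: no right child.
      Visit J.
    Visit N.
  Visit U.
At A: no right child.
Visit A.
Full post-order sequence: D, H, G, K, P, C, V, R, L, J, N, U, A.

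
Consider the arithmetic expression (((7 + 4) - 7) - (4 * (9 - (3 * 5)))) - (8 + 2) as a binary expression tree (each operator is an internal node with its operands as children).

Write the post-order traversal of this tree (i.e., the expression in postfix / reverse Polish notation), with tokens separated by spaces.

7 4 + 7 - 4 9 3 5 * - * - 8 2 + -

Post-order on an expression tree gives postfix notation: for each operator, emit left operand, right operand, then the operator.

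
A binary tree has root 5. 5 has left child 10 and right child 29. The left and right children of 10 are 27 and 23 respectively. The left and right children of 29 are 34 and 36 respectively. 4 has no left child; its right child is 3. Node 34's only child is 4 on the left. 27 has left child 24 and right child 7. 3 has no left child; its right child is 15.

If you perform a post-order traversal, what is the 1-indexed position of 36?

Post-order visits the left subtree, then the right subtree, then the node.
At 5: go left to 10.
  At 10: go left to 27.
    At 27: go left to 24.
      24 is a leaf — visit 24.
    At 27: go right to 7.
      7 is a leaf — visit 7.
    Visit 27.
  At 10: go right to 23.
    23 is a leaf — visit 23.
  Visit 10.
At 5: go right to 29.
  At 29: go left to 34.
    At 34: go left to 4.
      At 4: no left child.
      At 4: go right to 3.
        At 3: no left child.
        At 3: go right to 15.
          15 is a leaf — visit 15.
        Visit 3.
      Visit 4.
    At 34: no right child.
    Visit 34.
  At 29: go right to 36.
    36 is a leaf — visit 36.
  Visit 29.
Visit 5.
Full post-order sequence: 24, 7, 27, 23, 10, 15, 3, 4, 34, 36, 29, 5.

10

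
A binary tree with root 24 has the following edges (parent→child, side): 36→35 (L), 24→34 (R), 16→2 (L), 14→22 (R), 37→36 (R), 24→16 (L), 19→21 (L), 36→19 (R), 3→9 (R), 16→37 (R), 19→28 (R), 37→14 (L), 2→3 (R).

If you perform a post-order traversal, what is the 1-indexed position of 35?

6

Post-order visits the left subtree, then the right subtree, then the node.
At 24: go left to 16.
  At 16: go left to 2.
    At 2: no left child.
    At 2: go right to 3.
      At 3: no left child.
      At 3: go right to 9.
        9 is a leaf — visit 9.
      Visit 3.
    Visit 2.
  At 16: go right to 37.
    At 37: go left to 14.
      At 14: no left child.
      At 14: go right to 22.
        22 is a leaf — visit 22.
      Visit 14.
    At 37: go right to 36.
      At 36: go left to 35.
        35 is a leaf — visit 35.
      At 36: go right to 19.
        At 19: go left to 21.
          21 is a leaf — visit 21.
        At 19: go right to 28.
          28 is a leaf — visit 28.
        Visit 19.
      Visit 36.
    Visit 37.
  Visit 16.
At 24: go right to 34.
  34 is a leaf — visit 34.
Visit 24.
Full post-order sequence: 9, 3, 2, 22, 14, 35, 21, 28, 19, 36, 37, 16, 34, 24.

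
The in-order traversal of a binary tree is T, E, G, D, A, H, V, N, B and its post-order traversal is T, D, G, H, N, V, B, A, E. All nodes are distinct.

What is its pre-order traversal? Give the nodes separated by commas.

E, T, A, G, D, B, V, H, N

The last element of post-order is the root; it splits in-order into left and right subtrees.
Root E: left subtree has 1 node {T}, right has 7 {G, D, A, H, V, N, B}.
  Root A: left subtree has 2 nodes {G, D}, right has 4 {H, V, N, B}.
    Root G: left subtree has 0 nodes { }, right has 1 {D}.
    Root B: left subtree has 3 nodes {H, V, N}, right has 0 { }.
      Root V: left subtree has 1 node {H}, right has 1 {N}.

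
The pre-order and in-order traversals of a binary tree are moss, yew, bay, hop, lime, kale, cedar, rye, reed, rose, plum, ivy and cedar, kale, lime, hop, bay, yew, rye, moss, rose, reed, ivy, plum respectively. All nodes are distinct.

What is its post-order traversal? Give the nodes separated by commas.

The first element of pre-order is the root; it splits in-order into left and right subtrees.
Root moss: left subtree has 7 nodes {cedar, kale, lime, hop, bay, yew, rye}, right has 4 {rose, reed, ivy, plum}.
  Root yew: left subtree has 5 nodes {cedar, kale, lime, hop, bay}, right has 1 {rye}.
    Root bay: left subtree has 4 nodes {cedar, kale, lime, hop}, right has 0 { }.
      Root hop: left subtree has 3 nodes {cedar, kale, lime}, right has 0 { }.
        Root lime: left subtree has 2 nodes {cedar, kale}, right has 0 { }.
          Root kale: left subtree has 1 node {cedar}, right has 0 { }.
  Root reed: left subtree has 1 node {rose}, right has 2 {ivy, plum}.
    Root plum: left subtree has 1 node {ivy}, right has 0 { }.

cedar, kale, lime, hop, bay, rye, yew, rose, ivy, plum, reed, moss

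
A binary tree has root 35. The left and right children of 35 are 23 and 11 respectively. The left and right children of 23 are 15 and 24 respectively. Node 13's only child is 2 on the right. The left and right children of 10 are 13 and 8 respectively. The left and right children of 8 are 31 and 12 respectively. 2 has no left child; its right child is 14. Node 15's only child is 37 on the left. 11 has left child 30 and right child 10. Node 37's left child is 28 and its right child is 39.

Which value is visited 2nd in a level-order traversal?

23

Level-order visits nodes level by level from the root, left to right within each level.
Level 0: 35
Level 1: 23, 11
Level 2: 15, 24, 30, 10
Level 3: 37, 13, 8
Level 4: 28, 39, 2, 31, 12
Level 5: 14
Full level-order sequence: 35, 23, 11, 15, 24, 30, 10, 37, 13, 8, 28, 39, 2, 31, 12, 14.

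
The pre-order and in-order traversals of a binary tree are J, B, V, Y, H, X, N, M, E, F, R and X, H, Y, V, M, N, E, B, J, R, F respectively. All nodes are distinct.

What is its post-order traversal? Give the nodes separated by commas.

The first element of pre-order is the root; it splits in-order into left and right subtrees.
Root J: left subtree has 8 nodes {X, H, Y, V, M, N, E, B}, right has 2 {R, F}.
  Root B: left subtree has 7 nodes {X, H, Y, V, M, N, E}, right has 0 { }.
    Root V: left subtree has 3 nodes {X, H, Y}, right has 3 {M, N, E}.
      Root Y: left subtree has 2 nodes {X, H}, right has 0 { }.
        Root H: left subtree has 1 node {X}, right has 0 { }.
      Root N: left subtree has 1 node {M}, right has 1 {E}.
  Root F: left subtree has 1 node {R}, right has 0 { }.

X, H, Y, M, E, N, V, B, R, F, J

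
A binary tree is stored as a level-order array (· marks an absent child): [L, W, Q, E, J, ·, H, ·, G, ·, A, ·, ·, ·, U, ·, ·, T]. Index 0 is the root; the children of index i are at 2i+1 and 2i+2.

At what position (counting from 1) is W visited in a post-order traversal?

Post-order visits the left subtree, then the right subtree, then the node.
At L: go left to W.
  At W: go left to E.
    At E: no left child.
    At E: go right to G.
      At G: go left to T.
        T is a leaf — visit T.
      At G: no right child.
      Visit G.
    Visit E.
  At W: go right to J.
    At J: no left child.
    At J: go right to A.
      A is a leaf — visit A.
    Visit J.
  Visit W.
At L: go right to Q.
  At Q: no left child.
  At Q: go right to H.
    At H: no left child.
    At H: go right to U.
      U is a leaf — visit U.
    Visit H.
  Visit Q.
Visit L.
Full post-order sequence: T, G, E, A, J, W, U, H, Q, L.

6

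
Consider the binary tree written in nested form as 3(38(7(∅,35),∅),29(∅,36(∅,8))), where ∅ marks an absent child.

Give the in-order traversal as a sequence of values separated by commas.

In-order visits the left subtree, then the node, then the right subtree.
At 3: go left to 38.
  At 38: go left to 7.
    At 7: no left child.
    Visit 7.
    At 7: go right to 35.
      35 is a leaf — visit 35.
  Visit 38.
  At 38: no right child.
Visit 3.
At 3: go right to 29.
  At 29: no left child.
  Visit 29.
  At 29: go right to 36.
    At 36: no left child.
    Visit 36.
    At 36: go right to 8.
      8 is a leaf — visit 8.

7, 35, 38, 3, 29, 36, 8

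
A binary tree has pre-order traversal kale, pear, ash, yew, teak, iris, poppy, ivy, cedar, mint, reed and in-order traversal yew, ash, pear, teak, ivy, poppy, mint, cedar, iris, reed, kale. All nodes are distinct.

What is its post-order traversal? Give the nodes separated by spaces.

yew ash ivy mint cedar poppy reed iris teak pear kale

The first element of pre-order is the root; it splits in-order into left and right subtrees.
Root kale: left subtree has 10 nodes {yew, ash, pear, teak, ivy, poppy, mint, cedar, iris, reed}, right has 0 { }.
  Root pear: left subtree has 2 nodes {yew, ash}, right has 7 {teak, ivy, poppy, mint, cedar, iris, reed}.
    Root ash: left subtree has 1 node {yew}, right has 0 { }.
    Root teak: left subtree has 0 nodes { }, right has 6 {ivy, poppy, mint, cedar, iris, reed}.
      Root iris: left subtree has 4 nodes {ivy, poppy, mint, cedar}, right has 1 {reed}.
        Root poppy: left subtree has 1 node {ivy}, right has 2 {mint, cedar}.
          Root cedar: left subtree has 1 node {mint}, right has 0 { }.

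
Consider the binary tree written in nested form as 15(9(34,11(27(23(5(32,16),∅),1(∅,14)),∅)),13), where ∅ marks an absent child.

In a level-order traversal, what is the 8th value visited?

1

Level-order visits nodes level by level from the root, left to right within each level.
Level 0: 15
Level 1: 9, 13
Level 2: 34, 11
Level 3: 27
Level 4: 23, 1
Level 5: 5, 14
Level 6: 32, 16
Full level-order sequence: 15, 9, 13, 34, 11, 27, 23, 1, 5, 14, 32, 16.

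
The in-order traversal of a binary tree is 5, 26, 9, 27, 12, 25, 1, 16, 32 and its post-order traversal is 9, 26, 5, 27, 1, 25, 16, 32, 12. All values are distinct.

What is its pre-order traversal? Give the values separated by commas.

The last element of post-order is the root; it splits in-order into left and right subtrees.
Root 12: left subtree has 4 nodes {5, 26, 9, 27}, right has 4 {25, 1, 16, 32}.
  Root 27: left subtree has 3 nodes {5, 26, 9}, right has 0 { }.
    Root 5: left subtree has 0 nodes { }, right has 2 {26, 9}.
      Root 26: left subtree has 0 nodes { }, right has 1 {9}.
  Root 32: left subtree has 3 nodes {25, 1, 16}, right has 0 { }.
    Root 16: left subtree has 2 nodes {25, 1}, right has 0 { }.
      Root 25: left subtree has 0 nodes { }, right has 1 {1}.

12, 27, 5, 26, 9, 32, 16, 25, 1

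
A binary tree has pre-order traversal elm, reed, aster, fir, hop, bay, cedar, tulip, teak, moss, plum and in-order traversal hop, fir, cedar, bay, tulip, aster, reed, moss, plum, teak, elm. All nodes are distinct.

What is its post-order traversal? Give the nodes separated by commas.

The first element of pre-order is the root; it splits in-order into left and right subtrees.
Root elm: left subtree has 10 nodes {hop, fir, cedar, bay, tulip, aster, reed, moss, plum, teak}, right has 0 { }.
  Root reed: left subtree has 6 nodes {hop, fir, cedar, bay, tulip, aster}, right has 3 {moss, plum, teak}.
    Root aster: left subtree has 5 nodes {hop, fir, cedar, bay, tulip}, right has 0 { }.
      Root fir: left subtree has 1 node {hop}, right has 3 {cedar, bay, tulip}.
        Root bay: left subtree has 1 node {cedar}, right has 1 {tulip}.
    Root teak: left subtree has 2 nodes {moss, plum}, right has 0 { }.
      Root moss: left subtree has 0 nodes { }, right has 1 {plum}.

hop, cedar, tulip, bay, fir, aster, plum, moss, teak, reed, elm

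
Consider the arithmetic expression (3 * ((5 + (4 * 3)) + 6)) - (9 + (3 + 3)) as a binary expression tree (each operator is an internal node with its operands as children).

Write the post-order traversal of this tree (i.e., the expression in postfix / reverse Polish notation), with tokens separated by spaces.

3 5 4 3 * + 6 + * 9 3 3 + + -

Post-order on an expression tree gives postfix notation: for each operator, emit left operand, right operand, then the operator.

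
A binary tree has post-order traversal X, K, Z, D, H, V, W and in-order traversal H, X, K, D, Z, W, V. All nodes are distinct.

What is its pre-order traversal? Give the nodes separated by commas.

W, H, D, K, X, Z, V

The last element of post-order is the root; it splits in-order into left and right subtrees.
Root W: left subtree has 5 nodes {H, X, K, D, Z}, right has 1 {V}.
  Root H: left subtree has 0 nodes { }, right has 4 {X, K, D, Z}.
    Root D: left subtree has 2 nodes {X, K}, right has 1 {Z}.
      Root K: left subtree has 1 node {X}, right has 0 { }.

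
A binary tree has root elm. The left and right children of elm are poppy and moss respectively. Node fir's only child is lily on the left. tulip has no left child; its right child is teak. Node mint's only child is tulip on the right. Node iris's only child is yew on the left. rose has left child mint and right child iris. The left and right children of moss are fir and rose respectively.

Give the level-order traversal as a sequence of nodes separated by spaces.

elm poppy moss fir rose lily mint iris tulip yew teak

Level-order visits nodes level by level from the root, left to right within each level.
Level 0: elm
Level 1: poppy, moss
Level 2: fir, rose
Level 3: lily, mint, iris
Level 4: tulip, yew
Level 5: teak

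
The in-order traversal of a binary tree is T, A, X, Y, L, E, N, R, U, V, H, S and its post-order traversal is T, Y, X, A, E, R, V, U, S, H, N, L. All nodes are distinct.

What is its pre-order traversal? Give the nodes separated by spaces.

The last element of post-order is the root; it splits in-order into left and right subtrees.
Root L: left subtree has 4 nodes {T, A, X, Y}, right has 7 {E, N, R, U, V, H, S}.
  Root A: left subtree has 1 node {T}, right has 2 {X, Y}.
    Root X: left subtree has 0 nodes { }, right has 1 {Y}.
  Root N: left subtree has 1 node {E}, right has 5 {R, U, V, H, S}.
    Root H: left subtree has 3 nodes {R, U, V}, right has 1 {S}.
      Root U: left subtree has 1 node {R}, right has 1 {V}.

L A T X Y N E H U R V S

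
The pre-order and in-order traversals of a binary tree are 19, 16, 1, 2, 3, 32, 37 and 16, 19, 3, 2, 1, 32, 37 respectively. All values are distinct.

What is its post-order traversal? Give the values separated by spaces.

The first element of pre-order is the root; it splits in-order into left and right subtrees.
Root 19: left subtree has 1 node {16}, right has 5 {3, 2, 1, 32, 37}.
  Root 1: left subtree has 2 nodes {3, 2}, right has 2 {32, 37}.
    Root 2: left subtree has 1 node {3}, right has 0 { }.
    Root 32: left subtree has 0 nodes { }, right has 1 {37}.

16 3 2 37 32 1 19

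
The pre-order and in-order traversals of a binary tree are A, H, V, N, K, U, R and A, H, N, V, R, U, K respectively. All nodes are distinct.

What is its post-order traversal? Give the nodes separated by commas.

The first element of pre-order is the root; it splits in-order into left and right subtrees.
Root A: left subtree has 0 nodes { }, right has 6 {H, N, V, R, U, K}.
  Root H: left subtree has 0 nodes { }, right has 5 {N, V, R, U, K}.
    Root V: left subtree has 1 node {N}, right has 3 {R, U, K}.
      Root K: left subtree has 2 nodes {R, U}, right has 0 { }.
        Root U: left subtree has 1 node {R}, right has 0 { }.

N, R, U, K, V, H, A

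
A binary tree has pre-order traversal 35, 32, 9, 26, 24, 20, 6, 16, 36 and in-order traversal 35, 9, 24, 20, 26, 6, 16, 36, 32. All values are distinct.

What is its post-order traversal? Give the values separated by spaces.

The first element of pre-order is the root; it splits in-order into left and right subtrees.
Root 35: left subtree has 0 nodes { }, right has 8 {9, 24, 20, 26, 6, 16, 36, 32}.
  Root 32: left subtree has 7 nodes {9, 24, 20, 26, 6, 16, 36}, right has 0 { }.
    Root 9: left subtree has 0 nodes { }, right has 6 {24, 20, 26, 6, 16, 36}.
      Root 26: left subtree has 2 nodes {24, 20}, right has 3 {6, 16, 36}.
        Root 24: left subtree has 0 nodes { }, right has 1 {20}.
        Root 6: left subtree has 0 nodes { }, right has 2 {16, 36}.
          Root 16: left subtree has 0 nodes { }, right has 1 {36}.

20 24 36 16 6 26 9 32 35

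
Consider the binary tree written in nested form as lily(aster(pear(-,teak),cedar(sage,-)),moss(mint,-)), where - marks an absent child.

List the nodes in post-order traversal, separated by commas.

Post-order visits the left subtree, then the right subtree, then the node.
At lily: go left to aster.
  At aster: go left to pear.
    At pear: no left child.
    At pear: go right to teak.
      teak is a leaf — visit teak.
    Visit pear.
  At aster: go right to cedar.
    At cedar: go left to sage.
      sage is a leaf — visit sage.
    At cedar: no right child.
    Visit cedar.
  Visit aster.
At lily: go right to moss.
  At moss: go left to mint.
    mint is a leaf — visit mint.
  At moss: no right child.
  Visit moss.
Visit lily.

teak, pear, sage, cedar, aster, mint, moss, lily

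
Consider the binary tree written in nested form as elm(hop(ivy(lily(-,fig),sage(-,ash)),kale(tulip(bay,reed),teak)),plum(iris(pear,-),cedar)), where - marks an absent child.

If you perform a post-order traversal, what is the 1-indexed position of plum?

15

Post-order visits the left subtree, then the right subtree, then the node.
At elm: go left to hop.
  At hop: go left to ivy.
    At ivy: go left to lily.
      At lily: no left child.
      At lily: go right to fig.
        fig is a leaf — visit fig.
      Visit lily.
    At ivy: go right to sage.
      At sage: no left child.
      At sage: go right to ash.
        ash is a leaf — visit ash.
      Visit sage.
    Visit ivy.
  At hop: go right to kale.
    At kale: go left to tulip.
      At tulip: go left to bay.
        bay is a leaf — visit bay.
      At tulip: go right to reed.
        reed is a leaf — visit reed.
      Visit tulip.
    At kale: go right to teak.
      teak is a leaf — visit teak.
    Visit kale.
  Visit hop.
At elm: go right to plum.
  At plum: go left to iris.
    At iris: go left to pear.
      pear is a leaf — visit pear.
    At iris: no right child.
    Visit iris.
  At plum: go right to cedar.
    cedar is a leaf — visit cedar.
  Visit plum.
Visit elm.
Full post-order sequence: fig, lily, ash, sage, ivy, bay, reed, tulip, teak, kale, hop, pear, iris, cedar, plum, elm.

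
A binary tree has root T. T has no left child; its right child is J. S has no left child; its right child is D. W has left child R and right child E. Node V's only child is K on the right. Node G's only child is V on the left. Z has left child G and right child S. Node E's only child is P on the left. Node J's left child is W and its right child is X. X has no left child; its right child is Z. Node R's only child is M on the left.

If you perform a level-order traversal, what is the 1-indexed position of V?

12

Level-order visits nodes level by level from the root, left to right within each level.
Level 0: T
Level 1: J
Level 2: W, X
Level 3: R, E, Z
Level 4: M, P, G, S
Level 5: V, D
Level 6: K
Full level-order sequence: T, J, W, X, R, E, Z, M, P, G, S, V, D, K.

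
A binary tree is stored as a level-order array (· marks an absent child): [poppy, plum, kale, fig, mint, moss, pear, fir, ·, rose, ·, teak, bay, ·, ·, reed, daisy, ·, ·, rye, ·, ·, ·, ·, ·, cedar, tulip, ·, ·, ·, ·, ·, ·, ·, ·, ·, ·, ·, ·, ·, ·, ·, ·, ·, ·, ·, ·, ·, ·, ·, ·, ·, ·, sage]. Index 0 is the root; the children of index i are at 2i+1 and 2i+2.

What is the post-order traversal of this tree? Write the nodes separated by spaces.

reed daisy fir fig rye rose mint plum teak cedar sage tulip bay moss pear kale poppy

Post-order visits the left subtree, then the right subtree, then the node.
At poppy: go left to plum.
  At plum: go left to fig.
    At fig: go left to fir.
      At fir: go left to reed.
        reed is a leaf — visit reed.
      At fir: go right to daisy.
        daisy is a leaf — visit daisy.
      Visit fir.
    At fig: no right child.
    Visit fig.
  At plum: go right to mint.
    At mint: go left to rose.
      At rose: go left to rye.
        rye is a leaf — visit rye.
      At rose: no right child.
      Visit rose.
    At mint: no right child.
    Visit mint.
  Visit plum.
At poppy: go right to kale.
  At kale: go left to moss.
    At moss: go left to teak.
      teak is a leaf — visit teak.
    At moss: go right to bay.
      At bay: go left to cedar.
        cedar is a leaf — visit cedar.
      At bay: go right to tulip.
        At tulip: go left to sage.
          sage is a leaf — visit sage.
        At tulip: no right child.
        Visit tulip.
      Visit bay.
    Visit moss.
  At kale: go right to pear.
    pear is a leaf — visit pear.
  Visit kale.
Visit poppy.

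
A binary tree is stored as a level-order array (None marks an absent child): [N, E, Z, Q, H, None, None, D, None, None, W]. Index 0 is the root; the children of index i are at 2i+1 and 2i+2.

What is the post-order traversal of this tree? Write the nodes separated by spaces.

Post-order visits the left subtree, then the right subtree, then the node.
At N: go left to E.
  At E: go left to Q.
    At Q: go left to D.
      D is a leaf — visit D.
    At Q: no right child.
    Visit Q.
  At E: go right to H.
    At H: no left child.
    At H: go right to W.
      W is a leaf — visit W.
    Visit H.
  Visit E.
At N: go right to Z.
  Z is a leaf — visit Z.
Visit N.

D Q W H E Z N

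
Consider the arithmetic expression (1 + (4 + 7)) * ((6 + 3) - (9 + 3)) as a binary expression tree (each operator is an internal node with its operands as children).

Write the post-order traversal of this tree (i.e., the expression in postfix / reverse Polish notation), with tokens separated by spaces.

1 4 7 + + 6 3 + 9 3 + - *

Post-order on an expression tree gives postfix notation: for each operator, emit left operand, right operand, then the operator.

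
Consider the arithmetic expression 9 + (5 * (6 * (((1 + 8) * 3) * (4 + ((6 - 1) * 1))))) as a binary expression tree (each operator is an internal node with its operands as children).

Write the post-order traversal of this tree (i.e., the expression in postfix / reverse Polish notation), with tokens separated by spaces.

9 5 6 1 8 + 3 * 4 6 1 - 1 * + * * * +

Post-order on an expression tree gives postfix notation: for each operator, emit left operand, right operand, then the operator.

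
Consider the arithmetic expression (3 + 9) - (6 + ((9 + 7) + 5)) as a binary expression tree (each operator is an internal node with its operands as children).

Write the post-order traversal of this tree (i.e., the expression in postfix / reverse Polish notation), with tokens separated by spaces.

Post-order on an expression tree gives postfix notation: for each operator, emit left operand, right operand, then the operator.

3 9 + 6 9 7 + 5 + + -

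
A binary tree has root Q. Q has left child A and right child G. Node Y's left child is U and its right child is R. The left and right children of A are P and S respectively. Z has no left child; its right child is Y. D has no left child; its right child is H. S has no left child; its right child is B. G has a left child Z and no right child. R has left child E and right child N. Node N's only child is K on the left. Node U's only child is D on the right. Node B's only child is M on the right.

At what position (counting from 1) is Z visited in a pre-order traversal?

8

Pre-order visits the node, then its left subtree, then its right subtree.
Visit Q.
At Q: go left to A.
  Visit A.
  At A: go left to P.
    P is a leaf — visit P.
  At A: go right to S.
    Visit S.
    At S: no left child.
    At S: go right to B.
      Visit B.
      At B: no left child.
      At B: go right to M.
        M is a leaf — visit M.
At Q: go right to G.
  Visit G.
  At G: go left to Z.
    Visit Z.
    At Z: no left child.
    At Z: go right to Y.
      Visit Y.
      At Y: go left to U.
        Visit U.
        At U: no left child.
        At U: go right to D.
          Visit D.
          At D: no left child.
          At D: go right to H.
            H is a leaf — visit H.
      At Y: go right to R.
        Visit R.
        At R: go left to E.
          E is a leaf — visit E.
        At R: go right to N.
          Visit N.
          At N: go left to K.
            K is a leaf — visit K.
          At N: no right child.
  At G: no right child.
Full pre-order sequence: Q, A, P, S, B, M, G, Z, Y, U, D, H, R, E, N, K.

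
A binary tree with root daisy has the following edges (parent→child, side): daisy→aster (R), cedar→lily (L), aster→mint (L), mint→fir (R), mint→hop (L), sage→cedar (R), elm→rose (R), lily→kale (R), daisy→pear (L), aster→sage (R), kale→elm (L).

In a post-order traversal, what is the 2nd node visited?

Post-order visits the left subtree, then the right subtree, then the node.
At daisy: go left to pear.
  pear is a leaf — visit pear.
At daisy: go right to aster.
  At aster: go left to mint.
    At mint: go left to hop.
      hop is a leaf — visit hop.
    At mint: go right to fir.
      fir is a leaf — visit fir.
    Visit mint.
  At aster: go right to sage.
    At sage: no left child.
    At sage: go right to cedar.
      At cedar: go left to lily.
        At lily: no left child.
        At lily: go right to kale.
          At kale: go left to elm.
            At elm: no left child.
            At elm: go right to rose.
              rose is a leaf — visit rose.
            Visit elm.
          At kale: no right child.
          Visit kale.
        Visit lily.
      At cedar: no right child.
      Visit cedar.
    Visit sage.
  Visit aster.
Visit daisy.
Full post-order sequence: pear, hop, fir, mint, rose, elm, kale, lily, cedar, sage, aster, daisy.

hop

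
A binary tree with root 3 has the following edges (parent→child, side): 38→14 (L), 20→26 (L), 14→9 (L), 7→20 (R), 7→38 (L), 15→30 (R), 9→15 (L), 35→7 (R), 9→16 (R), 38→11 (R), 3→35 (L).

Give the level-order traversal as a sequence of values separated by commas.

Level-order visits nodes level by level from the root, left to right within each level.
Level 0: 3
Level 1: 35
Level 2: 7
Level 3: 38, 20
Level 4: 14, 11, 26
Level 5: 9
Level 6: 15, 16
Level 7: 30

3, 35, 7, 38, 20, 14, 11, 26, 9, 15, 16, 30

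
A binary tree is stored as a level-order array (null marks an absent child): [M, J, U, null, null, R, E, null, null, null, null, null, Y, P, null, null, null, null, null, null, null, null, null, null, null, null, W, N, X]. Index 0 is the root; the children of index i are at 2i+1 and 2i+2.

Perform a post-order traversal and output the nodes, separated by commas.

J, W, Y, R, N, X, P, E, U, M

Post-order visits the left subtree, then the right subtree, then the node.
At M: go left to J.
  J is a leaf — visit J.
At M: go right to U.
  At U: go left to R.
    At R: no left child.
    At R: go right to Y.
      At Y: no left child.
      At Y: go right to W.
        W is a leaf — visit W.
      Visit Y.
    Visit R.
  At U: go right to E.
    At E: go left to P.
      At P: go left to N.
        N is a leaf — visit N.
      At P: go right to X.
        X is a leaf — visit X.
      Visit P.
    At E: no right child.
    Visit E.
  Visit U.
Visit M.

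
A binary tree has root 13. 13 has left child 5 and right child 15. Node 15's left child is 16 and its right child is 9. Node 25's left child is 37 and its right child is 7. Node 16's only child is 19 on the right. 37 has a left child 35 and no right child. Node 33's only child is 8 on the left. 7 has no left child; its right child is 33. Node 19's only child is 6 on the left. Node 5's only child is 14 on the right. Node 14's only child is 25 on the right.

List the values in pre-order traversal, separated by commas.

Pre-order visits the node, then its left subtree, then its right subtree.
Visit 13.
At 13: go left to 5.
  Visit 5.
  At 5: no left child.
  At 5: go right to 14.
    Visit 14.
    At 14: no left child.
    At 14: go right to 25.
      Visit 25.
      At 25: go left to 37.
        Visit 37.
        At 37: go left to 35.
          35 is a leaf — visit 35.
        At 37: no right child.
      At 25: go right to 7.
        Visit 7.
        At 7: no left child.
        At 7: go right to 33.
          Visit 33.
          At 33: go left to 8.
            8 is a leaf — visit 8.
          At 33: no right child.
At 13: go right to 15.
  Visit 15.
  At 15: go left to 16.
    Visit 16.
    At 16: no left child.
    At 16: go right to 19.
      Visit 19.
      At 19: go left to 6.
        6 is a leaf — visit 6.
      At 19: no right child.
  At 15: go right to 9.
    9 is a leaf — visit 9.

13, 5, 14, 25, 37, 35, 7, 33, 8, 15, 16, 19, 6, 9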